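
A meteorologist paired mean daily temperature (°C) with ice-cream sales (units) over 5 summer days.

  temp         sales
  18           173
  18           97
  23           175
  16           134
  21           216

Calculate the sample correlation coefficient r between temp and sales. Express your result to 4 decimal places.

n = 5, Σx = 96, Σy = 795, Σx² = 1874, Σy² = 134575, Σxy = 15565
nΣxy − ΣxΣy = 77825 − 76320 = 1505
nΣx² − (Σx)² = 9370 − 9216 = 154; nΣy² − (Σy)² = 672875 − 632025 = 40850
r = 1505 / √(154 × 40850) = 1505 / 2508.1667 ≈ 0.6000

0.6000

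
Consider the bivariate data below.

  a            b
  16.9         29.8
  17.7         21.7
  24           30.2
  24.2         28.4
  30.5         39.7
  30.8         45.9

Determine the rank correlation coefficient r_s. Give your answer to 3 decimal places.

Rank a: 1, 2, 3, 4, 5, 6
Rank b: 3, 1, 4, 2, 5, 6
d = rank(a) − rank(b): -2, 1, -1, 2, 0, 0; Σd² = 10
ρ = 1 − 6Σd² / [n(n²−1)] = 1 − 6×10 / (6×35) = 1 − 60/210 ≈ 0.714

0.714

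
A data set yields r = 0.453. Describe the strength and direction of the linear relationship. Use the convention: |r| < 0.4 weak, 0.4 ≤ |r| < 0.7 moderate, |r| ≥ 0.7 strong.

r = 0.453 > 0 so the relationship is positive.
|r| = 0.453, which falls in the moderate range.

moderate positive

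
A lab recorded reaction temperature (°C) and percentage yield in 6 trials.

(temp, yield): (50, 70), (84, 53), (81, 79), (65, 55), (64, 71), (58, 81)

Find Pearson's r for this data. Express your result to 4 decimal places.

n = 6, Σx = 402, Σy = 409, Σx² = 27802, Σy² = 28577, Σxy = 27168
nΣxy − ΣxΣy = 163008 − 164418 = -1410
nΣx² − (Σx)² = 166812 − 161604 = 5208; nΣy² − (Σy)² = 171462 − 167281 = 4181
r = -1410 / √(5208 × 4181) = -1410 / 4666.3313 ≈ -0.3022

-0.3022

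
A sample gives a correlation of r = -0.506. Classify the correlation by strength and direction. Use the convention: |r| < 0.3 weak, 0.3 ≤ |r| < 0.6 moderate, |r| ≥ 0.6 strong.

r = -0.506 < 0 so the relationship is negative.
|r| = 0.506, which falls in the moderate range.

moderate negative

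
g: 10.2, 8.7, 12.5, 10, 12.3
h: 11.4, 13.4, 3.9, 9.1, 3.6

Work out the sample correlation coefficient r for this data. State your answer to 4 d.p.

-0.9699

n = 5, Σg = 53.7, Σh = 41.4, Σg² = 587.27, Σh² = 420.5, Σgh = 416.89
nΣgh − ΣgΣh = 2084.45 − 2223.18 = -138.73
nΣg² − (Σg)² = 2936.35 − 2883.69 = 52.66; nΣh² − (Σh)² = 2102.5 − 1713.96 = 388.54
r = -138.73 / √(52.66 × 388.54) = -138.73 / 143.0403 ≈ -0.9699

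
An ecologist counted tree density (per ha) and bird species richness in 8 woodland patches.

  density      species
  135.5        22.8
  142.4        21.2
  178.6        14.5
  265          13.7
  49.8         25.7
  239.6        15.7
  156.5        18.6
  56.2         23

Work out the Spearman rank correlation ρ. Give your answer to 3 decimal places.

Rank density: 3, 4, 6, 8, 1, 7, 5, 2
Rank species: 6, 5, 2, 1, 8, 3, 4, 7
d = rank(density) − rank(species): -3, -1, 4, 7, -7, 4, 1, -5; Σd² = 166
ρ = 1 − 6Σd² / [n(n²−1)] = 1 − 6×166 / (8×63) = 1 − 996/504 ≈ -0.976

-0.976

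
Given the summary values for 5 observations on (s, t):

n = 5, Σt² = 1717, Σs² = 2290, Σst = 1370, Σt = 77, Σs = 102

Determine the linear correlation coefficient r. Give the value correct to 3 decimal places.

r = (nΣst − ΣsΣt) / √[(nΣs² − (Σs)²)(nΣt² − (Σt)²)]
Numerator: 5×1370 − 102×77 = -1004
Denominator: √[(11450 − 10404)(8585 − 5929)] = √[1046 × 2656] = 1666.7861
r = -1004 / 1666.7861 ≈ -0.602

-0.602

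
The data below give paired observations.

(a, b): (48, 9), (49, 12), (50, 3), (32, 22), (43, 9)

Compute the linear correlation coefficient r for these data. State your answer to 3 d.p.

-0.874

n = 5, Σa = 222, Σb = 55, Σa² = 10078, Σb² = 799, Σab = 2261
nΣab − ΣaΣb = 11305 − 12210 = -905
nΣa² − (Σa)² = 50390 − 49284 = 1106; nΣb² − (Σb)² = 3995 − 3025 = 970
r = -905 / √(1106 × 970) = -905 / 1035.7702 ≈ -0.874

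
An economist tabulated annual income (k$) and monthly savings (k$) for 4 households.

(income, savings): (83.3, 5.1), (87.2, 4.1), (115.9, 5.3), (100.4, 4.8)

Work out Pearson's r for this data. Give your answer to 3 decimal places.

0.526

n = 4, Σx = 386.8, Σy = 19.3, Σx² = 38055.7, Σy² = 93.95, Σxy = 1878.54
nΣxy − ΣxΣy = 7514.16 − 7465.24 = 48.92
nΣx² − (Σx)² = 152222.8 − 149614.24 = 2608.56; nΣy² − (Σy)² = 375.8 − 372.49 = 3.31
r = 48.92 / √(2608.56 × 3.31) = 48.92 / 92.9211 ≈ 0.526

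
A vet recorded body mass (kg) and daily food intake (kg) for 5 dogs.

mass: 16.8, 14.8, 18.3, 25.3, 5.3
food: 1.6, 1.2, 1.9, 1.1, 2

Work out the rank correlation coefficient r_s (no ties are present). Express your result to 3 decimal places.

-0.600

Rank mass: 3, 2, 4, 5, 1
Rank food: 3, 2, 4, 1, 5
d = rank(mass) − rank(food): 0, 0, 0, 4, -4; Σd² = 32
ρ = 1 − 6Σd² / [n(n²−1)] = 1 − 6×32 / (5×24) = 1 − 192/120 ≈ -0.600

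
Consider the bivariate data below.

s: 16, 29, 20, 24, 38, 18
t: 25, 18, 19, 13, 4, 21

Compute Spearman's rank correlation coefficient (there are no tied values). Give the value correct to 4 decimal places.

-0.9429

Rank s: 1, 5, 3, 4, 6, 2
Rank t: 6, 3, 4, 2, 1, 5
d = rank(s) − rank(t): -5, 2, -1, 2, 5, -3; Σd² = 68
ρ = 1 − 6Σd² / [n(n²−1)] = 1 − 6×68 / (6×35) = 1 − 408/210 ≈ -0.9429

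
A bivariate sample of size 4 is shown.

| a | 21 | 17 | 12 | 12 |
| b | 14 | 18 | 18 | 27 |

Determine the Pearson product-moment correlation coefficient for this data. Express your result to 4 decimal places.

-0.7439

n = 4, Σa = 62, Σb = 77, Σa² = 1018, Σb² = 1573, Σab = 1140
nΣab − ΣaΣb = 4560 − 4774 = -214
nΣa² − (Σa)² = 4072 − 3844 = 228; nΣb² − (Σb)² = 6292 − 5929 = 363
r = -214 / √(228 × 363) = -214 / 287.6873 ≈ -0.7439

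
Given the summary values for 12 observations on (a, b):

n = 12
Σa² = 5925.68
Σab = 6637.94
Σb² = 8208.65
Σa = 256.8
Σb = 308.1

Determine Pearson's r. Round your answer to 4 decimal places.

r = (nΣab − ΣaΣb) / √[(nΣa² − (Σa)²)(nΣb² − (Σb)²)]
Numerator: 12×6637.94 − 256.8×308.1 = 535.2
Denominator: √[(71108.16 − 65946.24)(98503.8 − 94925.61)] = √[5161.92 × 3578.19] = 4297.7122
r = 535.2 / 4297.7122 ≈ 0.1245

0.1245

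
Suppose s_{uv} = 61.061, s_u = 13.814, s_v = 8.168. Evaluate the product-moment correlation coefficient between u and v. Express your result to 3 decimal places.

0.541

r = Cov(u,v) / (s_u · s_v) = 61.061 / (13.814 × 8.168)
  = 61.061 / 112.8328 ≈ 0.541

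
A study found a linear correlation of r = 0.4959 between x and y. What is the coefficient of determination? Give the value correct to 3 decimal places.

0.246

r² = (0.4959)² = 0.246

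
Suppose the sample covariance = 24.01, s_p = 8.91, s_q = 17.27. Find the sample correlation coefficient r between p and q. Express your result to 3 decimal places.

0.156

r = Cov(p,q) / (s_p · s_q) = 24.01 / (8.91 × 17.27)
  = 24.01 / 153.8757 ≈ 0.156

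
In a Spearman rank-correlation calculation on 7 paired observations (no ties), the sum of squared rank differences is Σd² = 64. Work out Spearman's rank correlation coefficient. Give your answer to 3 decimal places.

ρ = 1 − 6Σd² / [n(n²−1)] = 1 − 6×64 / (7×48)
  = 1 − 384/336 = 1 − 1.1429 ≈ -0.143

-0.143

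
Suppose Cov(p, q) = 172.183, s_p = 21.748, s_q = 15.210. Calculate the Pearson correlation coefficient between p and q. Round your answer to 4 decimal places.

0.5205

r = Cov(p,q) / (s_p · s_q) = 172.183 / (21.748 × 15.210)
  = 172.183 / 330.7871 ≈ 0.5205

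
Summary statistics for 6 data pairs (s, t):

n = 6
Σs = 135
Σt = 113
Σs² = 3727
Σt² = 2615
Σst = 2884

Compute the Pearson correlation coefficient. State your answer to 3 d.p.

0.589

r = (nΣst − ΣsΣt) / √[(nΣs² − (Σs)²)(nΣt² − (Σt)²)]
Numerator: 6×2884 − 135×113 = 2049
Denominator: √[(22362 − 18225)(15690 − 12769)] = √[4137 × 2921] = 3476.2303
r = 2049 / 3476.2303 ≈ 0.589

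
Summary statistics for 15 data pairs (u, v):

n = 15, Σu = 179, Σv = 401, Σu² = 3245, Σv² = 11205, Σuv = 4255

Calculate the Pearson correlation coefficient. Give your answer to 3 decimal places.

-0.723

r = (nΣuv − ΣuΣv) / √[(nΣu² − (Σu)²)(nΣv² − (Σv)²)]
Numerator: 15×4255 − 179×401 = -7954
Denominator: √[(48675 − 32041)(168075 − 160801)] = √[16634 × 7274] = 10999.8053
r = -7954 / 10999.8053 ≈ -0.723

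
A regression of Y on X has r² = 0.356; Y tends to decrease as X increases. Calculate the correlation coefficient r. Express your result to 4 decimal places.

|r| = √0.356 = 0.5967
The association is negative, so r = −0.5967.

-0.5967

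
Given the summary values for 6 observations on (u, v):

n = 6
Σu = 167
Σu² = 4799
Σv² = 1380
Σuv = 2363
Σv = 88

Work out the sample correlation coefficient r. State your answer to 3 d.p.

-0.744

r = (nΣuv − ΣuΣv) / √[(nΣu² − (Σu)²)(nΣv² − (Σv)²)]
Numerator: 6×2363 − 167×88 = -518
Denominator: √[(28794 − 27889)(8280 − 7744)] = √[905 × 536] = 696.4768
r = -518 / 696.4768 ≈ -0.744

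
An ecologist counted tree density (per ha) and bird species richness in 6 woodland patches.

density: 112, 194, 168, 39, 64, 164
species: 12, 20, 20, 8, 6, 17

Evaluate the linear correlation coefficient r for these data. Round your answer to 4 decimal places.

0.9597

n = 6, Σx = 741, Σy = 83, Σx² = 110917, Σy² = 1333, Σxy = 12068
nΣxy − ΣxΣy = 72408 − 61503 = 10905
nΣx² − (Σx)² = 665502 − 549081 = 116421; nΣy² − (Σy)² = 7998 − 6889 = 1109
r = 10905 / √(116421 × 1109) = 10905 / 11362.6973 ≈ 0.9597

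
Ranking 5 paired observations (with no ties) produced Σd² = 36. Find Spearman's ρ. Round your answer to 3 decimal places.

ρ = 1 − 6Σd² / [n(n²−1)] = 1 − 6×36 / (5×24)
  = 1 − 216/120 = 1 − 1.8000 ≈ -0.800

-0.800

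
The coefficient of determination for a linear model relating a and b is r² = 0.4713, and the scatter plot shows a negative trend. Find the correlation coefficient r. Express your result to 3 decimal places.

|r| = √0.4713 = 0.687
The association is negative, so r = −0.687.

-0.687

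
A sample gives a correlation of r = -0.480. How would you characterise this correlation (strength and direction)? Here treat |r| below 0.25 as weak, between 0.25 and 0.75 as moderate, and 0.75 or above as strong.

r = -0.480 < 0 so the relationship is negative.
|r| = 0.480, which falls in the moderate range.

moderate negative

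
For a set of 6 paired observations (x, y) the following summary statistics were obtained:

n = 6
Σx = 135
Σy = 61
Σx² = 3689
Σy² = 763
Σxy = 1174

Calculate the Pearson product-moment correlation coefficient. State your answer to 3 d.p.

r = (nΣxy − ΣxΣy) / √[(nΣx² − (Σx)²)(nΣy² − (Σy)²)]
Numerator: 6×1174 − 135×61 = -1191
Denominator: √[(22134 − 18225)(4578 − 3721)] = √[3909 × 857] = 1830.3041
r = -1191 / 1830.3041 ≈ -0.651

-0.651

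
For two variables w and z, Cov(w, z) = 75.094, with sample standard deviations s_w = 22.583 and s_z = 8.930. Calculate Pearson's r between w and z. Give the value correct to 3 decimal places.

r = Cov(w,z) / (s_w · s_z) = 75.094 / (22.583 × 8.930)
  = 75.094 / 201.6662 ≈ 0.372

0.372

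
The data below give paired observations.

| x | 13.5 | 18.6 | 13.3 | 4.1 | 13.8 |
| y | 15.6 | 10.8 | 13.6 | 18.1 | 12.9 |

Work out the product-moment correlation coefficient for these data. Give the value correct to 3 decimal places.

n = 5, Σx = 63.3, Σy = 71, Σx² = 912.35, Σy² = 1038.98, Σxy = 844.59
nΣxy − ΣxΣy = 4222.95 − 4494.3 = -271.35
nΣx² − (Σx)² = 4561.75 − 4006.89 = 554.86; nΣy² − (Σy)² = 5194.9 − 5041 = 153.9
r = -271.35 / √(554.86 × 153.9) = -271.35 / 292.2207 ≈ -0.929

-0.929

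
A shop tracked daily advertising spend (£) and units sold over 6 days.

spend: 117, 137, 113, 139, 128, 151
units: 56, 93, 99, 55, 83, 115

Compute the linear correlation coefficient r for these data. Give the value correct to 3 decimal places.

0.328

n = 6, Σx = 785, Σy = 501, Σx² = 103733, Σy² = 44725, Σxy = 66114
nΣxy − ΣxΣy = 396684 − 393285 = 3399
nΣx² − (Σx)² = 622398 − 616225 = 6173; nΣy² − (Σy)² = 268350 − 251001 = 17349
r = 3399 / √(6173 × 17349) = 3399 / 10348.6896 ≈ 0.328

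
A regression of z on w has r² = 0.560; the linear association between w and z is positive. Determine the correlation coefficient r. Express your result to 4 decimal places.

|r| = √0.560 = 0.7483
The association is positive, so r = 0.7483.

0.7483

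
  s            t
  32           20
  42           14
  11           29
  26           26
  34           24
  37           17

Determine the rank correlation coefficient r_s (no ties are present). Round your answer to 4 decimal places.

-0.9429

Rank s: 3, 6, 1, 2, 4, 5
Rank t: 3, 1, 6, 5, 4, 2
d = rank(s) − rank(t): 0, 5, -5, -3, 0, 3; Σd² = 68
ρ = 1 − 6Σd² / [n(n²−1)] = 1 − 6×68 / (6×35) = 1 − 408/210 ≈ -0.9429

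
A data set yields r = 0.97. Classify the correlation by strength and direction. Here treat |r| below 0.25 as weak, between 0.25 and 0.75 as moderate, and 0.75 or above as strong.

strong positive

r = 0.97 > 0 so the relationship is positive.
|r| = 0.97, which falls in the strong range.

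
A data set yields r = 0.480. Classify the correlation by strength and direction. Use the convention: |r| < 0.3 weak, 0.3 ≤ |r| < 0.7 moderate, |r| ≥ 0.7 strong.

moderate positive

r = 0.480 > 0 so the relationship is positive.
|r| = 0.480, which falls in the moderate range.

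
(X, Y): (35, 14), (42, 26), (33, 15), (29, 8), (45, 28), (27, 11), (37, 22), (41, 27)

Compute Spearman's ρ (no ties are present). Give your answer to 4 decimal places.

Rank X: 4, 7, 3, 2, 8, 1, 5, 6
Rank Y: 3, 6, 4, 1, 8, 2, 5, 7
d = rank(X) − rank(Y): 1, 1, -1, 1, 0, -1, 0, -1; Σd² = 6
ρ = 1 − 6Σd² / [n(n²−1)] = 1 − 6×6 / (8×63) = 1 − 36/504 ≈ 0.9286

0.9286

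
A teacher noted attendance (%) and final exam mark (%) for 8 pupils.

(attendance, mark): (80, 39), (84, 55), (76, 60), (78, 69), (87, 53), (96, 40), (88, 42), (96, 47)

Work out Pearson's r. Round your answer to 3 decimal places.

-0.595

n = 8, Σx = 685, Σy = 405, Σx² = 59061, Σy² = 21289, Σxy = 34341
nΣxy − ΣxΣy = 274728 − 277425 = -2697
nΣx² − (Σx)² = 472488 − 469225 = 3263; nΣy² − (Σy)² = 170312 − 164025 = 6287
r = -2697 / √(3263 × 6287) = -2697 / 4529.2914 ≈ -0.595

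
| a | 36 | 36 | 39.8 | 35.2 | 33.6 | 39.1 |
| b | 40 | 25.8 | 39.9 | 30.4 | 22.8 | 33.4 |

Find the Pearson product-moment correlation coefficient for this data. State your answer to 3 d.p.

n = 6, Σa = 219.7, Σb = 192.3, Σa² = 8072.85, Σb² = 6417.21, Σab = 7098.92
nΣab − ΣaΣb = 42593.52 − 42248.31 = 345.21
nΣa² − (Σa)² = 48437.1 − 48268.09 = 169.01; nΣb² − (Σb)² = 38503.26 − 36979.29 = 1523.97
r = 345.21 / √(169.01 × 1523.97) = 345.21 / 507.5098 ≈ 0.680

0.680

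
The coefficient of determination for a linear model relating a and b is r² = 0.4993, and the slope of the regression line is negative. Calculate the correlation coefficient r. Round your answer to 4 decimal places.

-0.7066

|r| = √0.4993 = 0.7066
The association is negative, so r = −0.7066.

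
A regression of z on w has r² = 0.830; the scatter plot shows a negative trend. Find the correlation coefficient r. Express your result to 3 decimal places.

-0.911

|r| = √0.830 = 0.911
The association is negative, so r = −0.911.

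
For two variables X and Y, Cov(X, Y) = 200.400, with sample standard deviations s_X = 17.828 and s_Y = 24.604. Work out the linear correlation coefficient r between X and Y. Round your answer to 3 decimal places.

0.457

r = Cov(X,Y) / (s_X · s_Y) = 200.400 / (17.828 × 24.604)
  = 200.400 / 438.6401 ≈ 0.457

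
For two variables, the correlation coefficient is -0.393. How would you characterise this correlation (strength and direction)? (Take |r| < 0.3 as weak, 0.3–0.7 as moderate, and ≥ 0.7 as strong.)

r = -0.393 < 0 so the relationship is negative.
|r| = 0.393, which falls in the moderate range.

moderate negative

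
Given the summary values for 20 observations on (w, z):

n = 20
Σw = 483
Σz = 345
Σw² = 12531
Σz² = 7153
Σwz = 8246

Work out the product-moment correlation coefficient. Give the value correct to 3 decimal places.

r = (nΣwz − ΣwΣz) / √[(nΣw² − (Σw)²)(nΣz² − (Σz)²)]
Numerator: 20×8246 − 483×345 = -1715
Denominator: √[(250620 − 233289)(143060 − 119025)] = √[17331 × 24035] = 20409.5709
r = -1715 / 20409.5709 ≈ -0.084

-0.084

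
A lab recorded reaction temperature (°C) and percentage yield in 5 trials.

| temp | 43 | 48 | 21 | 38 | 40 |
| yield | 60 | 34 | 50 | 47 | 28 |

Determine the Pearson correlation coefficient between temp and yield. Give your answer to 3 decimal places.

-0.294

n = 5, Σx = 190, Σy = 219, Σx² = 7638, Σy² = 10249, Σxy = 8168
nΣxy − ΣxΣy = 40840 − 41610 = -770
nΣx² − (Σx)² = 38190 − 36100 = 2090; nΣy² − (Σy)² = 51245 − 47961 = 3284
r = -770 / √(2090 × 3284) = -770 / 2619.8397 ≈ -0.294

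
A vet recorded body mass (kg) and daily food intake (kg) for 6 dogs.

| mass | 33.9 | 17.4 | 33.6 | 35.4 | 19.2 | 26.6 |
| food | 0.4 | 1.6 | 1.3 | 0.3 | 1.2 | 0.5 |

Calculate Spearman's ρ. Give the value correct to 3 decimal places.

Rank mass: 5, 1, 4, 6, 2, 3
Rank food: 2, 6, 5, 1, 4, 3
d = rank(mass) − rank(food): 3, -5, -1, 5, -2, 0; Σd² = 64
ρ = 1 − 6Σd² / [n(n²−1)] = 1 − 6×64 / (6×35) = 1 − 384/210 ≈ -0.829

-0.829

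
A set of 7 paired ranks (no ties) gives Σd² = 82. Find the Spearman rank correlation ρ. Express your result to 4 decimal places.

-0.4643

ρ = 1 − 6Σd² / [n(n²−1)] = 1 − 6×82 / (7×48)
  = 1 − 492/336 = 1 − 1.46429 ≈ -0.4643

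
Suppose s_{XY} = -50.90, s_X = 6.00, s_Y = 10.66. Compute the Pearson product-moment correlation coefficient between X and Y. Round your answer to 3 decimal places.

r = Cov(X,Y) / (s_X · s_Y) = -50.90 / (6.00 × 10.66)
  = -50.90 / 63.9600 ≈ -0.796

-0.796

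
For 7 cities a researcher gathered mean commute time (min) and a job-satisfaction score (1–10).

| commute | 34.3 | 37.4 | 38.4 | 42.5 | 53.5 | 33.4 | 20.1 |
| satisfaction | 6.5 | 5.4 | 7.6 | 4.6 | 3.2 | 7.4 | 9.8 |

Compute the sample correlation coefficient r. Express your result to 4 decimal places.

-0.9308

n = 7, Σx = 259.6, Σy = 44.5, Σx² = 10237.88, Σy² = 311.37, Σxy = 1527.59
nΣxy − ΣxΣy = 10693.13 − 11552.2 = -859.07
nΣx² − (Σx)² = 71665.16 − 67392.16 = 4273; nΣy² − (Σy)² = 2179.59 − 1980.25 = 199.34
r = -859.07 / √(4273 × 199.34) = -859.07 / 922.9192 ≈ -0.9308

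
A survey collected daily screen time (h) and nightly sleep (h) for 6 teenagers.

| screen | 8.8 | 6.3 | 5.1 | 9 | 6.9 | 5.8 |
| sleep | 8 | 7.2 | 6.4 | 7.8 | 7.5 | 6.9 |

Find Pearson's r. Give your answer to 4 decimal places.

n = 6, Σx = 41.9, Σy = 43.8, Σx² = 305.39, Σy² = 321.5, Σxy = 310.37
nΣxy − ΣxΣy = 1862.22 − 1835.22 = 27
nΣx² − (Σx)² = 1832.34 − 1755.61 = 76.73; nΣy² − (Σy)² = 1929 − 1918.44 = 10.56
r = 27 / √(76.73 × 10.56) = 27 / 28.4652 ≈ 0.9485

0.9485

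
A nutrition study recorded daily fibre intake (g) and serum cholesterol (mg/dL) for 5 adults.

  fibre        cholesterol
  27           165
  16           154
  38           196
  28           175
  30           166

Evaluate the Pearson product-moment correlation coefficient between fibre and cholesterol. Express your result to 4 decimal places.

0.9067

n = 5, Σx = 139, Σy = 856, Σx² = 4113, Σy² = 147538, Σxy = 24247
nΣxy − ΣxΣy = 121235 − 118984 = 2251
nΣx² − (Σx)² = 20565 − 19321 = 1244; nΣy² − (Σy)² = 737690 − 732736 = 4954
r = 2251 / √(1244 × 4954) = 2251 / 2482.4939 ≈ 0.9067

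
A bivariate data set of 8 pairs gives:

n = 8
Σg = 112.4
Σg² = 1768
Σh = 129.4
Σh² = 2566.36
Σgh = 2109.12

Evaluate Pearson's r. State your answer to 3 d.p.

r = (nΣgh − ΣgΣh) / √[(nΣg² − (Σg)²)(nΣh² − (Σh)²)]
Numerator: 8×2109.12 − 112.4×129.4 = 2328.4
Denominator: √[(14144 − 12633.76)(20530.88 − 16744.36)] = √[1510.24 × 3786.52] = 2391.3498
r = 2328.4 / 2391.3498 ≈ 0.974

0.974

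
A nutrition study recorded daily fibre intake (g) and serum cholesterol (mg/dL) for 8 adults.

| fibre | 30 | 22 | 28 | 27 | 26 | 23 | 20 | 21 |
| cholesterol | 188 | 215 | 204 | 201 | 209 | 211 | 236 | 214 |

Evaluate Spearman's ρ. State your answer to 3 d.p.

Rank fibre: 8, 3, 7, 6, 5, 4, 1, 2
Rank cholesterol: 1, 7, 3, 2, 4, 5, 8, 6
d = rank(fibre) − rank(cholesterol): 7, -4, 4, 4, 1, -1, -7, -4; Σd² = 164
ρ = 1 − 6Σd² / [n(n²−1)] = 1 − 6×164 / (8×63) = 1 − 984/504 ≈ -0.952

-0.952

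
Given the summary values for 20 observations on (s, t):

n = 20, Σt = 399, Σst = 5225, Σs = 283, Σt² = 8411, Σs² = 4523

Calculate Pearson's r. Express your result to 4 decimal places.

-0.8703

r = (nΣst − ΣsΣt) / √[(nΣs² − (Σs)²)(nΣt² − (Σt)²)]
Numerator: 20×5225 − 283×399 = -8417
Denominator: √[(90460 − 80089)(168220 − 159201)] = √[10371 × 9019] = 9671.4037
r = -8417 / 9671.4037 ≈ -0.8703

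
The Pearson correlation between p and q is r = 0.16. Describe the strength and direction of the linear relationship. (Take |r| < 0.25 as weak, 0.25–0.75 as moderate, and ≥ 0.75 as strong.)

weak positive

r = 0.16 > 0 so the relationship is positive.
|r| = 0.16, which falls in the weak range.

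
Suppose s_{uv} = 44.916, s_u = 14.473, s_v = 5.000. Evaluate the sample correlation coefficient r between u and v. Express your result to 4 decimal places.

r = Cov(u,v) / (s_u · s_v) = 44.916 / (14.473 × 5.000)
  = 44.916 / 72.3650 ≈ 0.6207

0.6207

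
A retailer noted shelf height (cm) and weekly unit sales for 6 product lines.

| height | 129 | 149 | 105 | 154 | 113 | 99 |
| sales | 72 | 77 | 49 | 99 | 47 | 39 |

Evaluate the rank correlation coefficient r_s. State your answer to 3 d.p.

0.943

Rank height: 4, 5, 2, 6, 3, 1
Rank sales: 4, 5, 3, 6, 2, 1
d = rank(height) − rank(sales): 0, 0, -1, 0, 1, 0; Σd² = 2
ρ = 1 − 6Σd² / [n(n²−1)] = 1 − 6×2 / (6×35) = 1 − 12/210 ≈ 0.943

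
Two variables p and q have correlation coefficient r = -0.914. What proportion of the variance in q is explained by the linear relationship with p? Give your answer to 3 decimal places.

0.835

r² = (-0.914)² = 0.835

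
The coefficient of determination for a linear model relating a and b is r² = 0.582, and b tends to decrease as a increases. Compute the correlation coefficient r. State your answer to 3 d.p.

|r| = √0.582 = 0.763
The association is negative, so r = −0.763.

-0.763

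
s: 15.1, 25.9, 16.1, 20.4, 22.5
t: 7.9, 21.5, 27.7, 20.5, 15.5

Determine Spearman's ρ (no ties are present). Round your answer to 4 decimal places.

0.3000

Rank s: 1, 5, 2, 3, 4
Rank t: 1, 4, 5, 3, 2
d = rank(s) − rank(t): 0, 1, -3, 0, 2; Σd² = 14
ρ = 1 − 6Σd² / [n(n²−1)] = 1 − 6×14 / (5×24) = 1 − 84/120 ≈ 0.3000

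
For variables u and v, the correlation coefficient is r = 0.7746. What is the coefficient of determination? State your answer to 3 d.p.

0.600

r² = (0.7746)² = 0.600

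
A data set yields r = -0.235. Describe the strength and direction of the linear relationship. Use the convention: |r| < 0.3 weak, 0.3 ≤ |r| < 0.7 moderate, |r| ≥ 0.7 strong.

r = -0.235 < 0 so the relationship is negative.
|r| = 0.235, which falls in the weak range.

weak negative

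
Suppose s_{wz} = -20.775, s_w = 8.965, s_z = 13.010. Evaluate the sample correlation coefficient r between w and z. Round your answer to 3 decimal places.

r = Cov(w,z) / (s_w · s_z) = -20.775 / (8.965 × 13.010)
  = -20.775 / 116.6346 ≈ -0.178

-0.178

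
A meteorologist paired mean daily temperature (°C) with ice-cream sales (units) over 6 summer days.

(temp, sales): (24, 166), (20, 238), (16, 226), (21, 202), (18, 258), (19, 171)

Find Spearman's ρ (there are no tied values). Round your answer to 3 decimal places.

-0.600

Rank temp: 6, 4, 1, 5, 2, 3
Rank sales: 1, 5, 4, 3, 6, 2
d = rank(temp) − rank(sales): 5, -1, -3, 2, -4, 1; Σd² = 56
ρ = 1 − 6Σd² / [n(n²−1)] = 1 − 6×56 / (6×35) = 1 − 336/210 ≈ -0.600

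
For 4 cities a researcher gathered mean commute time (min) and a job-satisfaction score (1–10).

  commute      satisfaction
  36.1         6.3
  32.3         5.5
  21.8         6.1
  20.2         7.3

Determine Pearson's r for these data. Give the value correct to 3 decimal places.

-0.571

n = 4, Σx = 110.4, Σy = 25.2, Σx² = 3229.78, Σy² = 160.44, Σxy = 685.52
nΣxy − ΣxΣy = 2742.08 − 2782.08 = -40
nΣx² − (Σx)² = 12919.12 − 12188.16 = 730.96; nΣy² − (Σy)² = 641.76 − 635.04 = 6.72
r = -40 / √(730.96 × 6.72) = -40 / 70.0860 ≈ -0.571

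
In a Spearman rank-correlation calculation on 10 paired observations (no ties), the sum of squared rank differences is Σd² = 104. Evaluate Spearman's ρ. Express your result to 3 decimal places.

0.370

ρ = 1 − 6Σd² / [n(n²−1)] = 1 − 6×104 / (10×99)
  = 1 − 624/990 = 1 − 0.6303 ≈ 0.370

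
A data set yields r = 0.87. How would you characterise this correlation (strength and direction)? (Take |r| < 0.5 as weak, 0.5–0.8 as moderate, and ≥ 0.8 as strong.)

strong positive

r = 0.87 > 0 so the relationship is positive.
|r| = 0.87, which falls in the strong range.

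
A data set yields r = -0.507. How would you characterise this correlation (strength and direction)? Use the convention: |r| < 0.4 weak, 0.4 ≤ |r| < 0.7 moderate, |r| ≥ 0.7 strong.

moderate negative

r = -0.507 < 0 so the relationship is negative.
|r| = 0.507, which falls in the moderate range.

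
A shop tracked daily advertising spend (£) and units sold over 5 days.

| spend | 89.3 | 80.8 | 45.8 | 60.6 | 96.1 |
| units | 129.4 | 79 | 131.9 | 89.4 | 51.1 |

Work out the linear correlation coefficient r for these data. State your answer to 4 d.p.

-0.5287

n = 5, Σx = 372.6, Σy = 480.8, Σx² = 29508.34, Σy² = 50986.54, Σxy = 34307.99
nΣxy − ΣxΣy = 171539.95 − 179146.08 = -7606.13
nΣx² − (Σx)² = 147541.7 − 138830.76 = 8710.94; nΣy² − (Σy)² = 254932.7 − 231168.64 = 23764.06
r = -7606.13 / √(8710.94 × 23764.06) = -7606.13 / 14387.7483 ≈ -0.5287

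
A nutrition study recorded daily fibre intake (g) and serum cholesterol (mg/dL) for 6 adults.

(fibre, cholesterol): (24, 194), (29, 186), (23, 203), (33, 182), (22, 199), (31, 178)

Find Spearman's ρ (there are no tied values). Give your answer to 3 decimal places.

-0.886

Rank fibre: 3, 4, 2, 6, 1, 5
Rank cholesterol: 4, 3, 6, 2, 5, 1
d = rank(fibre) − rank(cholesterol): -1, 1, -4, 4, -4, 4; Σd² = 66
ρ = 1 − 6Σd² / [n(n²−1)] = 1 − 6×66 / (6×35) = 1 − 396/210 ≈ -0.886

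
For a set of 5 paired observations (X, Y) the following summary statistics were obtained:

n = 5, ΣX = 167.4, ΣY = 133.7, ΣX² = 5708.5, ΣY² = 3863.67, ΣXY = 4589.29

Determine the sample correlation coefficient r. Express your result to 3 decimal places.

r = (nΣXY − ΣXΣY) / √[(nΣX² − (ΣX)²)(nΣY² − (ΣY)²)]
Numerator: 5×4589.29 − 167.4×133.7 = 565.07
Denominator: √[(28542.5 − 28022.76)(19318.35 − 17875.69)] = √[519.74 × 1442.66] = 865.9146
r = 565.07 / 865.9146 ≈ 0.653

0.653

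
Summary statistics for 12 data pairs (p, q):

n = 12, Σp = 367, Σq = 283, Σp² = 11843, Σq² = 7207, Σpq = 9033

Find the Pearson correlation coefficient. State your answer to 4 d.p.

0.6580

r = (nΣpq − ΣpΣq) / √[(nΣp² − (Σp)²)(nΣq² − (Σq)²)]
Numerator: 12×9033 − 367×283 = 4535
Denominator: √[(142116 − 134689)(86484 − 80089)] = √[7427 × 6395] = 6891.7099
r = 4535 / 6891.7099 ≈ 0.6580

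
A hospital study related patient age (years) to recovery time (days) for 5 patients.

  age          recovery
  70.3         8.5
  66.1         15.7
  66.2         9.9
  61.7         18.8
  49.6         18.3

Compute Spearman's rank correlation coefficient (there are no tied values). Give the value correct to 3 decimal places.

Rank age: 5, 3, 4, 2, 1
Rank recovery: 1, 3, 2, 5, 4
d = rank(age) − rank(recovery): 4, 0, 2, -3, -3; Σd² = 38
ρ = 1 − 6Σd² / [n(n²−1)] = 1 − 6×38 / (5×24) = 1 − 228/120 ≈ -0.900

-0.900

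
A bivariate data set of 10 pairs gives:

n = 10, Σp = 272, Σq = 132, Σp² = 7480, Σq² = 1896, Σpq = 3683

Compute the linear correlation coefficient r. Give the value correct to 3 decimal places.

r = (nΣpq − ΣpΣq) / √[(nΣp² − (Σp)²)(nΣq² − (Σq)²)]
Numerator: 10×3683 − 272×132 = 926
Denominator: √[(74800 − 73984)(18960 − 17424)] = √[816 × 1536] = 1119.5428
r = 926 / 1119.5428 ≈ 0.827

0.827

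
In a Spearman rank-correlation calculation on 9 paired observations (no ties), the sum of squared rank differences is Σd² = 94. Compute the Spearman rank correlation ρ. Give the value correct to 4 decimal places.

ρ = 1 − 6Σd² / [n(n²−1)] = 1 − 6×94 / (9×80)
  = 1 − 564/720 = 1 − 0.78333 ≈ 0.2167

0.2167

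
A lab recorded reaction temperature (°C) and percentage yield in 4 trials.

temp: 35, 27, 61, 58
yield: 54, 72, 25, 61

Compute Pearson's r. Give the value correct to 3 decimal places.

n = 4, Σx = 181, Σy = 212, Σx² = 9039, Σy² = 12446, Σxy = 8897
nΣxy − ΣxΣy = 35588 − 38372 = -2784
nΣx² − (Σx)² = 36156 − 32761 = 3395; nΣy² − (Σy)² = 49784 − 44944 = 4840
r = -2784 / √(3395 × 4840) = -2784 / 4053.6157 ≈ -0.687

-0.687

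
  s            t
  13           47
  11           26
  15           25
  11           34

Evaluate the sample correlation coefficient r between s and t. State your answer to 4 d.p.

n = 4, Σs = 50, Σt = 132, Σs² = 636, Σt² = 4666, Σst = 1646
nΣst − ΣsΣt = 6584 − 6600 = -16
nΣs² − (Σs)² = 2544 − 2500 = 44; nΣt² − (Σt)² = 18664 − 17424 = 1240
r = -16 / √(44 × 1240) = -16 / 233.5808 ≈ -0.0685

-0.0685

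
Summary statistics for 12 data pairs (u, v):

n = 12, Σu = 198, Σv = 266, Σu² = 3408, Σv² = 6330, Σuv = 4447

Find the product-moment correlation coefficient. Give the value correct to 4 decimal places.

0.2346

r = (nΣuv − ΣuΣv) / √[(nΣu² − (Σu)²)(nΣv² − (Σv)²)]
Numerator: 12×4447 − 198×266 = 696
Denominator: √[(40896 − 39204)(75960 − 70756)] = √[1692 × 5204] = 2967.3503
r = 696 / 2967.3503 ≈ 0.2346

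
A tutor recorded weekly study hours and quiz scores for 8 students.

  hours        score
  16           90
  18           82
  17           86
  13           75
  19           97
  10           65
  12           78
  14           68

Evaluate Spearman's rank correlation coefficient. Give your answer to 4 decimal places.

0.8095

Rank hours: 5, 7, 6, 3, 8, 1, 2, 4
Rank score: 7, 5, 6, 3, 8, 1, 4, 2
d = rank(hours) − rank(score): -2, 2, 0, 0, 0, 0, -2, 2; Σd² = 16
ρ = 1 − 6Σd² / [n(n²−1)] = 1 − 6×16 / (8×63) = 1 − 96/504 ≈ 0.8095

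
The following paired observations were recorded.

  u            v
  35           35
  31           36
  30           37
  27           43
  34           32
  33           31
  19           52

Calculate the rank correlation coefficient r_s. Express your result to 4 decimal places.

Rank u: 7, 4, 3, 2, 6, 5, 1
Rank v: 3, 4, 5, 6, 2, 1, 7
d = rank(u) − rank(v): 4, 0, -2, -4, 4, 4, -6; Σd² = 104
ρ = 1 − 6Σd² / [n(n²−1)] = 1 − 6×104 / (7×48) = 1 − 624/336 ≈ -0.8571

-0.8571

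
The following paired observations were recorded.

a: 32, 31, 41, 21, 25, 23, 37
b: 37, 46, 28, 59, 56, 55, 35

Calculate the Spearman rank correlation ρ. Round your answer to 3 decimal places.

Rank a: 5, 4, 7, 1, 3, 2, 6
Rank b: 3, 4, 1, 7, 6, 5, 2
d = rank(a) − rank(b): 2, 0, 6, -6, -3, -3, 4; Σd² = 110
ρ = 1 − 6Σd² / [n(n²−1)] = 1 − 6×110 / (7×48) = 1 − 660/336 ≈ -0.964

-0.964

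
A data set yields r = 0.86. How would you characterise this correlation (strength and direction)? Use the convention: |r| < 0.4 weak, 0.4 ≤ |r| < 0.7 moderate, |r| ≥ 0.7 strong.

strong positive

r = 0.86 > 0 so the relationship is positive.
|r| = 0.86, which falls in the strong range.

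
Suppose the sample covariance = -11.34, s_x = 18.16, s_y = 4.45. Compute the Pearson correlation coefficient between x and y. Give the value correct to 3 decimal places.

-0.140

r = Cov(x,y) / (s_x · s_y) = -11.34 / (18.16 × 4.45)
  = -11.34 / 80.8120 ≈ -0.140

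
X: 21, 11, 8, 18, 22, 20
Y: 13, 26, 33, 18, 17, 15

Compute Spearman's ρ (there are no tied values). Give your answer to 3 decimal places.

Rank X: 5, 2, 1, 3, 6, 4
Rank Y: 1, 5, 6, 4, 3, 2
d = rank(X) − rank(Y): 4, -3, -5, -1, 3, 2; Σd² = 64
ρ = 1 − 6Σd² / [n(n²−1)] = 1 − 6×64 / (6×35) = 1 − 384/210 ≈ -0.829

-0.829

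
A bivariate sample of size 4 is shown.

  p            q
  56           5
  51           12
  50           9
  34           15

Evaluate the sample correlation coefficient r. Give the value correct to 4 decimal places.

-0.8654

n = 4, Σp = 191, Σq = 41, Σp² = 9393, Σq² = 475, Σpq = 1852
nΣpq − ΣpΣq = 7408 − 7831 = -423
nΣp² − (Σp)² = 37572 − 36481 = 1091; nΣq² − (Σq)² = 1900 − 1681 = 219
r = -423 / √(1091 × 219) = -423 / 488.8036 ≈ -0.8654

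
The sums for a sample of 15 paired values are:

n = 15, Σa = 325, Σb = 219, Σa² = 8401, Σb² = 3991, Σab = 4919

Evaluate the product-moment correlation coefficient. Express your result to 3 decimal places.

r = (nΣab − ΣaΣb) / √[(nΣa² − (Σa)²)(nΣb² − (Σb)²)]
Numerator: 15×4919 − 325×219 = 2610
Denominator: √[(126015 − 105625)(59865 − 47961)] = √[20390 × 11904] = 15579.5558
r = 2610 / 15579.5558 ≈ 0.168

0.168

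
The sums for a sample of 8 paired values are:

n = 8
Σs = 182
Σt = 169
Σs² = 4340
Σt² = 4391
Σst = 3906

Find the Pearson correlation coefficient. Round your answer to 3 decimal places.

0.151

r = (nΣst − ΣsΣt) / √[(nΣs² − (Σs)²)(nΣt² − (Σt)²)]
Numerator: 8×3906 − 182×169 = 490
Denominator: √[(34720 − 33124)(35128 − 28561)] = √[1596 × 6567] = 3237.4268
r = 490 / 3237.4268 ≈ 0.151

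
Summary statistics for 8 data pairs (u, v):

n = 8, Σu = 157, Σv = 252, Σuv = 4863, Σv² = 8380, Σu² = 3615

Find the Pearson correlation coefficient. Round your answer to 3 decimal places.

-0.170

r = (nΣuv − ΣuΣv) / √[(nΣu² − (Σu)²)(nΣv² − (Σv)²)]
Numerator: 8×4863 − 157×252 = -660
Denominator: √[(28920 − 24649)(67040 − 63504)] = √[4271 × 3536] = 3886.1621
r = -660 / 3886.1621 ≈ -0.170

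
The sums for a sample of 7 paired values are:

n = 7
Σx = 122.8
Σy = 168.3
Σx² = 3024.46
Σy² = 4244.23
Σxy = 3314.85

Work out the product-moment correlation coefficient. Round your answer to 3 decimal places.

r = (nΣxy − ΣxΣy) / √[(nΣx² − (Σx)²)(nΣy² − (Σy)²)]
Numerator: 7×3314.85 − 122.8×168.3 = 2536.71
Denominator: √[(21171.22 − 15079.84)(29709.61 − 28324.89)] = √[6091.38 × 1384.72] = 2904.2823
r = 2536.71 / 2904.2823 ≈ 0.873

0.873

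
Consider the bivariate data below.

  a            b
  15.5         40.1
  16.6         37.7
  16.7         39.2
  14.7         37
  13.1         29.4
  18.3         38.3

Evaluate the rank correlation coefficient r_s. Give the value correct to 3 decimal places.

Rank a: 3, 4, 5, 2, 1, 6
Rank b: 6, 3, 5, 2, 1, 4
d = rank(a) − rank(b): -3, 1, 0, 0, 0, 2; Σd² = 14
ρ = 1 − 6Σd² / [n(n²−1)] = 1 − 6×14 / (6×35) = 1 − 84/210 ≈ 0.600

0.600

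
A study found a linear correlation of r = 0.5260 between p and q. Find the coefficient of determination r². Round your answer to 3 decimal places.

0.277

r² = (0.5260)² = 0.277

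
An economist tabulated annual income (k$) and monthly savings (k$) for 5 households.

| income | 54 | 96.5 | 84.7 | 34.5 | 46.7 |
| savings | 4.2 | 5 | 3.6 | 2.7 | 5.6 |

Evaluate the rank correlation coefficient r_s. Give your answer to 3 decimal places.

0.300

Rank income: 3, 5, 4, 1, 2
Rank savings: 3, 4, 2, 1, 5
d = rank(income) − rank(savings): 0, 1, 2, 0, -3; Σd² = 14
ρ = 1 − 6Σd² / [n(n²−1)] = 1 − 6×14 / (5×24) = 1 − 84/120 ≈ 0.300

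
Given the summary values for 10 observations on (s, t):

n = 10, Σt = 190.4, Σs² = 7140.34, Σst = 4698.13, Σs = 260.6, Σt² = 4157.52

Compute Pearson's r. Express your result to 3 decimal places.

-0.612

r = (nΣst − ΣsΣt) / √[(nΣs² − (Σs)²)(nΣt² − (Σt)²)]
Numerator: 10×4698.13 − 260.6×190.4 = -2636.94
Denominator: √[(71403.4 − 67912.36)(41575.2 − 36252.16)] = √[3491.04 × 5323.04] = 4310.7941
r = -2636.94 / 4310.7941 ≈ -0.612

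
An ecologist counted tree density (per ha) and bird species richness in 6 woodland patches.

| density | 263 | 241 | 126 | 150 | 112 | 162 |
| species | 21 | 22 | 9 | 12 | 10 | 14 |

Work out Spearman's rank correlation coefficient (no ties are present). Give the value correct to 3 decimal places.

Rank density: 6, 5, 2, 3, 1, 4
Rank species: 5, 6, 1, 3, 2, 4
d = rank(density) − rank(species): 1, -1, 1, 0, -1, 0; Σd² = 4
ρ = 1 − 6Σd² / [n(n²−1)] = 1 − 6×4 / (6×35) = 1 − 24/210 ≈ 0.886

0.886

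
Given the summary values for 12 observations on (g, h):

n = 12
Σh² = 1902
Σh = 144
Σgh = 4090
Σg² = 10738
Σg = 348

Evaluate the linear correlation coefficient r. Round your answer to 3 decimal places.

r = (nΣgh − ΣgΣh) / √[(nΣg² − (Σg)²)(nΣh² − (Σh)²)]
Numerator: 12×4090 − 348×144 = -1032
Denominator: √[(128856 − 121104)(22824 − 20736)] = √[7752 × 2088] = 4023.2047
r = -1032 / 4023.2047 ≈ -0.257

-0.257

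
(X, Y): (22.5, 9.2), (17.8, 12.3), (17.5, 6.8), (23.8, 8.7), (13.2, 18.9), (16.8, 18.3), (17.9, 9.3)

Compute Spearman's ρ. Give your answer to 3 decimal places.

Rank X: 6, 4, 3, 7, 1, 2, 5
Rank Y: 3, 5, 1, 2, 7, 6, 4
d = rank(X) − rank(Y): 3, -1, 2, 5, -6, -4, 1; Σd² = 92
ρ = 1 − 6Σd² / [n(n²−1)] = 1 − 6×92 / (7×48) = 1 − 552/336 ≈ -0.643

-0.643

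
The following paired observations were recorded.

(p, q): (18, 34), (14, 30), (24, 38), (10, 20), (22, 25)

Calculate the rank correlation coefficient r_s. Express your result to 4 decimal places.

0.7000

Rank p: 3, 2, 5, 1, 4
Rank q: 4, 3, 5, 1, 2
d = rank(p) − rank(q): -1, -1, 0, 0, 2; Σd² = 6
ρ = 1 − 6Σd² / [n(n²−1)] = 1 − 6×6 / (5×24) = 1 − 36/120 ≈ 0.7000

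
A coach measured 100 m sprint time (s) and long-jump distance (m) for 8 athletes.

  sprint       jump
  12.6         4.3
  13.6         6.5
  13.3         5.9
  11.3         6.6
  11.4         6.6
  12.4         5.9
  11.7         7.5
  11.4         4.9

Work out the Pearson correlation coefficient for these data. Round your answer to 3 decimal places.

-0.155

n = 8, Σx = 97.7, Σy = 48.2, Σx² = 1198.87, Σy² = 297.74, Σxy = 587.64
nΣxy − ΣxΣy = 4701.12 − 4709.14 = -8.02
nΣx² − (Σx)² = 9590.96 − 9545.29 = 45.67; nΣy² − (Σy)² = 2381.92 − 2323.24 = 58.68
r = -8.02 / √(45.67 × 58.68) = -8.02 / 51.7679 ≈ -0.155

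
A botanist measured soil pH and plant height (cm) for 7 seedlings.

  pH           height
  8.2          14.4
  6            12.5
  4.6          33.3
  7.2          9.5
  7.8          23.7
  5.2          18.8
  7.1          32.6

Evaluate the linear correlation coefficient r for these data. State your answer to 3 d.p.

n = 7, Σx = 46.1, Σy = 144.8, Σx² = 314.53, Σy² = 3540.64, Σxy = 928.74
nΣxy − ΣxΣy = 6501.18 − 6675.28 = -174.1
nΣx² − (Σx)² = 2201.71 − 2125.21 = 76.5; nΣy² − (Σy)² = 24784.48 − 20967.04 = 3817.44
r = -174.1 / √(76.5 × 3817.44) = -174.1 / 540.4019 ≈ -0.322

-0.322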